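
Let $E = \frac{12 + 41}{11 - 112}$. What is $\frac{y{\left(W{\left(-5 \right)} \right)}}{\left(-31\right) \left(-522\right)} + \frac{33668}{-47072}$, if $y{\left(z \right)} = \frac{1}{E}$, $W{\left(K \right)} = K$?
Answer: $- \frac{3609997475}{5046389064} \approx -0.71536$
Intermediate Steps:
$E = - \frac{53}{101}$ ($E = \frac{53}{-101} = 53 \left(- \frac{1}{101}\right) = - \frac{53}{101} \approx -0.52475$)
$y{\left(z \right)} = - \frac{101}{53}$ ($y{\left(z \right)} = \frac{1}{- \frac{53}{101}} = - \frac{101}{53}$)
$\frac{y{\left(W{\left(-5 \right)} \right)}}{\left(-31\right) \left(-522\right)} + \frac{33668}{-47072} = - \frac{101}{53 \left(\left(-31\right) \left(-522\right)\right)} + \frac{33668}{-47072} = - \frac{101}{53 \cdot 16182} + 33668 \left(- \frac{1}{47072}\right) = \left(- \frac{101}{53}\right) \frac{1}{16182} - \frac{8417}{11768} = - \frac{101}{857646} - \frac{8417}{11768} = - \frac{3609997475}{5046389064}$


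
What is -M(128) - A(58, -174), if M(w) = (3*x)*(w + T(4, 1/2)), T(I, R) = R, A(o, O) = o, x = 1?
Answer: -887/2 ≈ -443.50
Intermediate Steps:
M(w) = 3/2 + 3*w (M(w) = (3*1)*(w + 1/2) = 3*(w + 1/2) = 3*(1/2 + w) = 3/2 + 3*w)
-M(128) - A(58, -174) = -(3/2 + 3*128) - 1*58 = -(3/2 + 384) - 58 = -1*771/2 - 58 = -771/2 - 58 = -887/2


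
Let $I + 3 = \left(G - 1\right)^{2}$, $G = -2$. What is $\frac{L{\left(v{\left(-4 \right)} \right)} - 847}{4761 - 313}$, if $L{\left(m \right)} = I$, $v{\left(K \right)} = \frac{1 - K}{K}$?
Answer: $- \frac{841}{4448} \approx -0.18907$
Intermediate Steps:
$v{\left(K \right)} = \frac{1 - K}{K}$
$I = 6$ ($I = -3 + \left(-2 - 1\right)^{2} = -3 + \left(-3\right)^{2} = -3 + 9 = 6$)
$L{\left(m \right)} = 6$
$\frac{L{\left(v{\left(-4 \right)} \right)} - 847}{4761 - 313} = \frac{6 - 847}{4761 - 313} = - \frac{841}{4448}$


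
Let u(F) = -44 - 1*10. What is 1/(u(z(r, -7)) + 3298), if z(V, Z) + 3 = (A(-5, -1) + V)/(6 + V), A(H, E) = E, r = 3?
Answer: 1/3244 ≈ 0.00030826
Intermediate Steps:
z(V, Z) = -3 + (-1 + V)/(6 + V)
u(F) = -54 (u(F) = -44 - 10 = -54)
1/(u(z(r, -7)) + 3298) = 1/(-54 + 3298) = 1/3244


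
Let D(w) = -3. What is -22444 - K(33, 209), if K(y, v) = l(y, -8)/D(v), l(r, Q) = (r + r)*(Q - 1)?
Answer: -22642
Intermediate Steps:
l(r, Q) = 2*r*(-1 + Q) (l(r, Q) = (2*r)*(-1 + Q) = 2*r*(-1 + Q))
K(y, v) = 6*y (K(y, v) = (2*y*(-1 - 8))/(-3) = (2*y*(-9))*(-1/3) = -18*y*(-1/3) = 6*y)
-22444 - K(33, 209) = -22444 - 6*33 = -22444 - 1*198 = -22444 - 198 = -22642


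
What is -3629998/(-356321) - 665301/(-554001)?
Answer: 107051582839/9400104301 ≈ 11.388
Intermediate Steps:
-3629998/(-356321) - 665301/(-554001) = -3629998*(-1/356321) - 665301*(-1/554001) = 3629998/356321 + 31681/26381 = 107051582839/9400104301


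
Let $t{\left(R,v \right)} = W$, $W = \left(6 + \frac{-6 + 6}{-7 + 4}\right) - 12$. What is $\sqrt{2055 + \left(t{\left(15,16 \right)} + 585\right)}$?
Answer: $\sqrt{2634} \approx 51.323$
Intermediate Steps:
$W = -6$ ($W = \left(6 + \frac{0}{-3}\right) - 12 = \left(6 + 0 \left(- \frac{1}{3}\right)\right) - 12 = \left(6 + 0\right) - 12 = 6 - 12 = -6$)
$t{\left(R,v \right)} = -6$
$\sqrt{2055 + \left(t{\left(15,16 \right)} + 585\right)} = \sqrt{2055 + \left(-6 + 585\right)} = \sqrt{2055 + 579} = \sqrt{2634}$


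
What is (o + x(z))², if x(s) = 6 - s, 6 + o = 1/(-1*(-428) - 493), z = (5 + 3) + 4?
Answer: 609961/4225 ≈ 144.37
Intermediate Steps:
z = 12 (z = 8 + 4 = 12)
o = -391/65 (o = -6 + 1/(-1*(-428) - 493) = -6 + 1/(428 - 493) = -6 + 1/(-65) = -6 - 1/65 = -391/65 ≈ -6.0154)
(o + x(z))² = (-391/65 + (6 - 1*12))² = (-391/65 + (6 - 12))² = (-391/65 - 6)² = (-781/65)² = 609961/4225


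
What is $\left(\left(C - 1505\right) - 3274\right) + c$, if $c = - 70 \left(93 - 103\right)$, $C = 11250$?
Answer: $7171$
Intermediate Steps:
$c = 700$ ($c = \left(-70\right) \left(-10\right) = 700$)
$\left(\left(C - 1505\right) - 3274\right) + c = \left(\left(11250 - 1505\right) - 3274\right) + 700 = \left(9745 - 3274\right) + 700 = 6471 + 700 = 7171$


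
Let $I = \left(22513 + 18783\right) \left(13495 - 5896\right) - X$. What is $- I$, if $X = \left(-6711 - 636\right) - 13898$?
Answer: $-313829549$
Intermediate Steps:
$X = -21245$ ($X = -7347 - 13898 = -21245$)
$I = 313829549$ ($I = \left(22513 + 18783\right) \left(13495 - 5896\right) - -21245 = 41296 \cdot 7599 + 21245 = 313808304 + 21245 = 313829549$)
$- I = \left(-1\right) 313829549 = -313829549$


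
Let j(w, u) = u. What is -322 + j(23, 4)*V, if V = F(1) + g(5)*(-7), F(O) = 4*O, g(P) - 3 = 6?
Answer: -558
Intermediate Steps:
g(P) = 9 (g(P) = 3 + 6 = 9)
V = -59 (V = 4*1 + 9*(-7) = 4 - 63 = -59)
-322 + j(23, 4)*V = -322 + 4*(-59) = -322 - 236 = -558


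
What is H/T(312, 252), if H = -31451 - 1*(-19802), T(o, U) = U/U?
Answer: -11649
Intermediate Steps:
T(o, U) = 1
H = -11649 (H = -31451 + 19802 = -11649)
H/T(312, 252) = -11649/1 = -11649*1 = -11649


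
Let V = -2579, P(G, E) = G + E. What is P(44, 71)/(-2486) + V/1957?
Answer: -6636449/4865102 ≈ -1.3641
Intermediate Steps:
P(G, E) = E + G
P(44, 71)/(-2486) + V/1957 = (71 + 44)/(-2486) - 2579/1957 = 115*(-1/2486) - 2579*1/1957 = -115/2486 - 2579/1957 = -6636449/4865102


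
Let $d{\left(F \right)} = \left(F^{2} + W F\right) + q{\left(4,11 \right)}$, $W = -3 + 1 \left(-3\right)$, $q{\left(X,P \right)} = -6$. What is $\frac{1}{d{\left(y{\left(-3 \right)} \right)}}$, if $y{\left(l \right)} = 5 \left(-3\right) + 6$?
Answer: $\frac{1}{129} \approx 0.0077519$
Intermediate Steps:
$y{\left(l \right)} = -9$ ($y{\left(l \right)} = -15 + 6 = -9$)
$W = -6$ ($W = -3 - 3 = -6$)
$d{\left(F \right)} = -6 + F^{2} - 6 F$ ($d{\left(F \right)} = \left(F^{2} - 6 F\right) - 6 = -6 + F^{2} - 6 F$)
$\frac{1}{d{\left(y{\left(-3 \right)} \right)}} = \frac{1}{-6 + \left(-9\right)^{2} - -54} = \frac{1}{-6 + 81 + 54} = \frac{1}{129}$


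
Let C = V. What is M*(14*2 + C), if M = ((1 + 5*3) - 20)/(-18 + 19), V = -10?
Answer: -72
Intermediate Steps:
M = -4 (M = ((1 + 15) - 20)/1 = (16 - 20)*1 = -4*1 = -4)
C = -10
M*(14*2 + C) = -4*(14*2 - 10) = -4*(28 - 10) = -4*18 = -72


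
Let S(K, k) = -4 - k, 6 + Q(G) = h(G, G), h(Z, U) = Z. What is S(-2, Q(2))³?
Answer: 0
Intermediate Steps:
Q(G) = -6 + G
S(-2, Q(2))³ = (-4 - (-6 + 2))³ = (-4 - 1*(-4))³ = (-4 + 4)³ = 0³ = 0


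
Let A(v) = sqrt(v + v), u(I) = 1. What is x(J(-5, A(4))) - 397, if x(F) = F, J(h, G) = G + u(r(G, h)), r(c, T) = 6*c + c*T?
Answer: -396 + 2*sqrt(2) ≈ -393.17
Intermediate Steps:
r(c, T) = 6*c + T*c
A(v) = sqrt(2)*sqrt(v) (A(v) = sqrt(2*v) = sqrt(2)*sqrt(v))
J(h, G) = 1 + G (J(h, G) = G + 1 = 1 + G)
x(J(-5, A(4))) - 397 = (1 + sqrt(2)*sqrt(4)) - 397 = (1 + sqrt(2)*2) - 397 = (1 + 2*sqrt(2)) - 397 = -396 + 2*sqrt(2)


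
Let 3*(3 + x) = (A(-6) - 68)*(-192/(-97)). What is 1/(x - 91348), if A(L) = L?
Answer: -97/8865783 ≈ -1.0941e-5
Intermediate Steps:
x = -5027/97 (x = -3 + ((-6 - 68)*(-192/(-97)))/3 = -3 + (-(-14208)*(-1)/97)/3 = -3 + (-74*192/97)/3 = -3 + (⅓)*(-14208/97) = -3 - 4736/97 = -5027/97 ≈ -51.825)
1/(x - 91348) = 1/(-5027/97 - 91348) = 1/(-8865783/97) = -97/8865783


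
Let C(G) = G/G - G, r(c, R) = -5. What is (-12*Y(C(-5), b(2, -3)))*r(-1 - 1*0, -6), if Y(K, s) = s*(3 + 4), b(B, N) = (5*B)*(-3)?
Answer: -12600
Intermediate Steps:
b(B, N) = -15*B
C(G) = 1 - G
Y(K, s) = 7*s (Y(K, s) = s*7 = 7*s)
(-12*Y(C(-5), b(2, -3)))*r(-1 - 1*0, -6) = -84*(-15*2)*(-5) = -84*(-30)*(-5) = -12*(-210)*(-5) = 2520*(-5) = -12600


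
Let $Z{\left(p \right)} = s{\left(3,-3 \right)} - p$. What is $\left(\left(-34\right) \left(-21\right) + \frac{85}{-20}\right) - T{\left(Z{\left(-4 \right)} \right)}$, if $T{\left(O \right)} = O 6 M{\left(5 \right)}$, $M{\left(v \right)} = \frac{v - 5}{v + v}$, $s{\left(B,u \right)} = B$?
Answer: $\frac{2839}{4} \approx 709.75$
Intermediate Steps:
$M{\left(v \right)} = \frac{-5 + v}{2 v}$
$Z{\left(p \right)} = 3 - p$
$T{\left(O \right)} = 0$ ($T{\left(O \right)} = O 6 \frac{-5 + 5}{2 \cdot 5} = 6 O \frac{1}{2} \cdot \frac{1}{5} \cdot 0 = 6 O 0 = 0$)
$\left(\left(-34\right) \left(-21\right) + \frac{85}{-20}\right) - T{\left(Z{\left(-4 \right)} \right)} = \left(\left(-34\right) \left(-21\right) + \frac{85}{-20}\right) - 0 = \left(714 + 85 \left(- \frac{1}{20}\right)\right) + 0 = \left(714 - \frac{17}{4}\right) + 0 = \frac{2839}{4} + 0 = \frac{2839}{4}$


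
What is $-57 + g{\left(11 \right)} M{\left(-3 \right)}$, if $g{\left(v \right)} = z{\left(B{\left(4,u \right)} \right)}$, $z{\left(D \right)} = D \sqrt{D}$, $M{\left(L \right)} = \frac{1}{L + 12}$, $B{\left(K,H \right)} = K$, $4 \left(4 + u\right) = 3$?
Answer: $- \frac{505}{9} \approx -56.111$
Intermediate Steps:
$u = - \frac{13}{4}$ ($u = -4 + \frac{1}{4} \cdot 3 = -4 + \frac{3}{4} = - \frac{13}{4} \approx -3.25$)
$M{\left(L \right)} = \frac{1}{12 + L}$
$z{\left(D \right)} = D^{\frac{3}{2}}$
$g{\left(v \right)} = 8$ ($g{\left(v \right)} = 4^{\frac{3}{2}} = 8$)
$-57 + g{\left(11 \right)} M{\left(-3 \right)} = -57 + \frac{8}{12 - 3} = -57 + \frac{8}{9} = - \frac{505}{9}$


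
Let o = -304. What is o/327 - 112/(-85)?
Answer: 10784/27795 ≈ 0.38798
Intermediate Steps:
o/327 - 112/(-85) = -304/327 - 112/(-85) = -304*1/327 - 112*(-1/85) = -304/327 + 112/85 = 10784/27795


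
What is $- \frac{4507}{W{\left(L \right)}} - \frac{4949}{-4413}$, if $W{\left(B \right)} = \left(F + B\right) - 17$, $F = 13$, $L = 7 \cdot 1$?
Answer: $- \frac{6624848}{4413} \approx -1501.2$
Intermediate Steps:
$L = 7$
$W{\left(B \right)} = -4 + B$ ($W{\left(B \right)} = \left(13 + B\right) - 17 = -4 + B$)
$- \frac{4507}{W{\left(L \right)}} - \frac{4949}{-4413} = - \frac{4507}{-4 + 7} - \frac{4949}{-4413} = - \frac{4507}{3} - - \frac{4949}{4413} = \left(-4507\right) \frac{1}{3} + \frac{4949}{4413} = - \frac{4507}{3} + \frac{4949}{4413} = - \frac{6624848}{4413}$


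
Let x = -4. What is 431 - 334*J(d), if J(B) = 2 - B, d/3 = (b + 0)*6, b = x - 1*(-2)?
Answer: -12261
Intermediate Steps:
b = -2 (b = -4 - 1*(-2) = -4 + 2 = -2)
d = -36 (d = 3*((-2 + 0)*6) = 3*(-2*6) = 3*(-12) = -36)
431 - 334*J(d) = 431 - 334*(2 - 1*(-36)) = 431 - 334*(2 + 36) = 431 - 334*38 = 431 - 12692 = -12261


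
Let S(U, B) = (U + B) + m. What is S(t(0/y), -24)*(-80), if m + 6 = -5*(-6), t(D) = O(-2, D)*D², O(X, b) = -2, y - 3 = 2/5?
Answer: 0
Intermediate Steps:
y = 17/5 (y = 3 + 2/5 = 3 + 2*(⅕) = 3 + ⅖ = 17/5 ≈ 3.4000)
t(D) = -2*D²
m = 24 (m = -6 - 5*(-6) = -6 + 30 = 24)
S(U, B) = 24 + B + U (S(U, B) = (U + B) + 24 = (B + U) + 24 = 24 + B + U)
S(t(0/y), -24)*(-80) = (24 - 24 - 2*(0/(17/5))²)*(-80) = (24 - 24 - 2*(0*(5/17))²)*(-80) = (24 - 24 - 2*0²)*(-80) = (24 - 24 - 2*0)*(-80) = (24 - 24 + 0)*(-80) = 0*(-80) = 0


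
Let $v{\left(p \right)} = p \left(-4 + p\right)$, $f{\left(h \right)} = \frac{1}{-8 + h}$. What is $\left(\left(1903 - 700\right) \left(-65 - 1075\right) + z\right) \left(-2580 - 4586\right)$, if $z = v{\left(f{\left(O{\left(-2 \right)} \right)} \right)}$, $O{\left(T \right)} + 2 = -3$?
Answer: $\frac{1660863296882}{169} \approx 9.8276 \cdot 10^{9}$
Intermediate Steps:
$O{\left(T \right)} = -5$ ($O{\left(T \right)} = -2 - 3 = -5$)
$z = \frac{53}{169}$ ($z = \frac{-4 + \frac{1}{-8 - 5}}{-8 - 5} = \frac{-4 + \frac{1}{-13}}{-13} = - \frac{-4 - \frac{1}{13}}{13} = \left(- \frac{1}{13}\right) \left(- \frac{53}{13}\right) = \frac{53}{169} \approx 0.31361$)
$\left(\left(1903 - 700\right) \left(-65 - 1075\right) + z\right) \left(-2580 - 4586\right) = \left(\left(1903 - 700\right) \left(-65 - 1075\right) + \frac{53}{169}\right) \left(-2580 - 4586\right) = \left(1203 \left(-1140\right) + \frac{53}{169}\right) \left(-7166\right) = \left(-1371420 + \frac{53}{169}\right) \left(-7166\right) = \left(- \frac{231769927}{169}\right) \left(-7166\right) = \frac{1660863296882}{169}$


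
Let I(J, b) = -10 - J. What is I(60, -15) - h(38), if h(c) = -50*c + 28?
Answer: 1802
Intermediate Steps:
h(c) = 28 - 50*c
I(60, -15) - h(38) = (-10 - 1*60) - (28 - 50*38) = (-10 - 60) - (28 - 1900) = -70 - 1*(-1872) = -70 + 1872 = 1802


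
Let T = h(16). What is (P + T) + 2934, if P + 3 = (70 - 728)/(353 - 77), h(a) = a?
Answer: 406357/138 ≈ 2944.6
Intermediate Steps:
T = 16
P = -743/138 (P = -3 + (70 - 728)/(353 - 77) = -3 - 658/276 = -3 - 658*1/276 = -3 - 329/138 = -743/138 ≈ -5.3841)
(P + T) + 2934 = (-743/138 + 16) + 2934 = 1465/138 + 2934 = 406357/138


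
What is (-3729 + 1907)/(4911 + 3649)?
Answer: -911/4280 ≈ -0.21285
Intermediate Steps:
(-3729 + 1907)/(4911 + 3649) = -1822/8560 = -1822*1/8560 = -911/4280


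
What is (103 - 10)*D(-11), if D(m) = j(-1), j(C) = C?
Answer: -93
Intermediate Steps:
D(m) = -1
(103 - 10)*D(-11) = (103 - 10)*(-1) = 93*(-1) = -93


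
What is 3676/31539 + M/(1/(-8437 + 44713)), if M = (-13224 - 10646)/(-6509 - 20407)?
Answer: 2275831261658/70741977 ≈ 32171.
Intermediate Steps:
M = 11935/13458 (M = -23870/(-26916) = -23870*(-1/26916) = 11935/13458 ≈ 0.88683)
3676/31539 + M/(1/(-8437 + 44713)) = 3676/31539 + 11935/(13458*(1/(-8437 + 44713))) = 3676*(1/31539) + 11935/(13458*(1/36276)) = 3676/31539 + 11935/(13458*(1/36276)) = 3676/31539 + (11935/13458)*36276 = 3676/31539 + 72159010/2243 = 2275831261658/70741977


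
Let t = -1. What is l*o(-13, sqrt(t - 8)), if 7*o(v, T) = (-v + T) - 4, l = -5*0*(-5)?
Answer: 0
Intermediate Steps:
l = 0 (l = 0*(-5) = 0)
o(v, T) = -4/7 - v/7 + T/7 (o(v, T) = ((-v + T) - 4)/7 = ((T - v) - 4)/7 = (-4 + T - v)/7 = -4/7 - v/7 + T/7)
l*o(-13, sqrt(t - 8)) = 0*(-4/7 - 1/7*(-13) + sqrt(-1 - 8)/7) = 0*(-4/7 + 13/7 + sqrt(-9)/7) = 0*(-4/7 + 13/7 + (3*I)/7) = 0*(-4/7 + 13/7 + 3*I/7) = 0*(9/7 + 3*I/7) = 0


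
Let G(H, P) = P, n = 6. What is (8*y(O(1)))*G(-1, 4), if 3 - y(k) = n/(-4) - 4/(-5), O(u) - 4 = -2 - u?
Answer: 592/5 ≈ 118.40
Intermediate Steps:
O(u) = 2 - u (O(u) = 4 + (-2 - u) = 2 - u)
y(k) = 37/10 (y(k) = 3 - (6/(-4) - 4/(-5)) = 3 - (6*(-¼) - 4*(-⅕)) = 3 - (-3/2 + ⅘) = 3 - 1*(-7/10) = 3 + 7/10 = 37/10)
(8*y(O(1)))*G(-1, 4) = (8*(37/10))*4 = (148/5)*4 = 592/5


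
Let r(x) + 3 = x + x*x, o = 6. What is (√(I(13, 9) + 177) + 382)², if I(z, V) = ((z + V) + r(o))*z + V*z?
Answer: (382 + √1087)² ≈ 1.7220e+5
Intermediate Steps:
r(x) = -3 + x + x² (r(x) = -3 + (x + x*x) = -3 + (x + x²) = -3 + x + x²)
I(z, V) = V*z + z*(39 + V + z) (I(z, V) = ((z + V) + (-3 + 6 + 6²))*z + V*z = ((V + z) + (-3 + 6 + 36))*z + V*z = ((V + z) + 39)*z + V*z = (39 + V + z)*z + V*z = z*(39 + V + z) + V*z = V*z + z*(39 + V + z))
(√(I(13, 9) + 177) + 382)² = (√(13*(39 + 13 + 2*9) + 177) + 382)² = (√(13*(39 + 13 + 18) + 177) + 382)² = (√(13*70 + 177) + 382)² = (√(910 + 177) + 382)² = (√1087 + 382)² = (382 + √1087)²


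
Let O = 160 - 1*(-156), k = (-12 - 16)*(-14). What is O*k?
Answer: 123872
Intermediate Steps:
k = 392 (k = -28*(-14) = 392)
O = 316 (O = 160 + 156 = 316)
O*k = 316*392 = 123872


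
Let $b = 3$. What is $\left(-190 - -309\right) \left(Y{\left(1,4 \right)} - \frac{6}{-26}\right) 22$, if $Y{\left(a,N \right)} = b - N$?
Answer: $- \frac{26180}{13} \approx -2013.8$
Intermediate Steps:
$Y{\left(a,N \right)} = 3 - N$
$\left(-190 - -309\right) \left(Y{\left(1,4 \right)} - \frac{6}{-26}\right) 22 = \left(-190 - -309\right) \left(\left(3 - 4\right) - \frac{6}{-26}\right) 22 = \left(-190 + 309\right) \left(\left(3 - 4\right) - - \frac{3}{13}\right) 22 = 119 \left(-1 + \frac{3}{13}\right) 22 = 119 \left(\left(- \frac{10}{13}\right) 22\right) = 119 \left(- \frac{220}{13}\right) = - \frac{26180}{13}$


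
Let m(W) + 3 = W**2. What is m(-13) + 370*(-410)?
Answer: -151534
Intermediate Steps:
m(W) = -3 + W**2
m(-13) + 370*(-410) = (-3 + (-13)**2) + 370*(-410) = (-3 + 169) - 151700 = 166 - 151700 = -151534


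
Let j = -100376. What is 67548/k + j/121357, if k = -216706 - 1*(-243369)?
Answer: 424699796/248903207 ≈ 1.7063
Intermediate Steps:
k = 26663 (k = -216706 + 243369 = 26663)
67548/k + j/121357 = 67548/26663 - 100376/121357 = 67548*(1/26663) - 100376*1/121357 = 5196/2051 - 100376/121357 = 424699796/248903207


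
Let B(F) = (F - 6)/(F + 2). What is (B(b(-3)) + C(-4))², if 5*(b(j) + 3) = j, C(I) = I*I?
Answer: 484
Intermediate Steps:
C(I) = I²
b(j) = -3 + j/5
B(F) = (-6 + F)/(2 + F)
(B(b(-3)) + C(-4))² = ((-6 + (-3 + (⅕)*(-3)))/(2 + (-3 + (⅕)*(-3))) + (-4)²)² = ((-6 + (-3 - ⅗))/(2 + (-3 - ⅗)) + 16)² = ((-6 - 18/5)/(2 - 18/5) + 16)² = (-48/5/(-8/5) + 16)² = (-5/8*(-48/5) + 16)² = (6 + 16)² = 22² = 484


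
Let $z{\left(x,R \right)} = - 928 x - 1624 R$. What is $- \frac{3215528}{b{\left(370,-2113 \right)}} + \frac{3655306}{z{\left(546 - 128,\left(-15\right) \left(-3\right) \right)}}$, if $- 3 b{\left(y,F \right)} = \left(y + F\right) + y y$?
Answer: $\frac{1976440342807}{31152607244} \approx 63.444$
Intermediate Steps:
$b{\left(y,F \right)} = - \frac{F}{3} - \frac{y}{3} - \frac{y^{2}}{3}$ ($b{\left(y,F \right)} = - \frac{\left(y + F\right) + y y}{3} = - \frac{\left(F + y\right) + y^{2}}{3} = - \frac{F + y + y^{2}}{3} = - \frac{F}{3} - \frac{y}{3} - \frac{y^{2}}{3}$)
$z{\left(x,R \right)} = - 1624 R - 928 x$
$- \frac{3215528}{b{\left(370,-2113 \right)}} + \frac{3655306}{z{\left(546 - 128,\left(-15\right) \left(-3\right) \right)}} = - \frac{3215528}{\left(- \frac{1}{3}\right) \left(-2113\right) - \frac{370}{3} - \frac{370^{2}}{3}} + \frac{3655306}{- 1624 \left(\left(-15\right) \left(-3\right)\right) - 928 \left(546 - 128\right)} = - \frac{3215528}{\frac{2113}{3} - \frac{370}{3} - \frac{136900}{3}} + \frac{3655306}{\left(-1624\right) 45 - 387904} = - \frac{3215528}{\frac{2113}{3} - \frac{370}{3} - \frac{136900}{3}} + \frac{3655306}{-73080 - 387904} = - \frac{3215528}{- \frac{135157}{3}} + \frac{3655306}{-460984} = \left(-3215528\right) \left(- \frac{3}{135157}\right) + 3655306 \left(- \frac{1}{460984}\right) = \frac{9646584}{135157} - \frac{1827653}{230492} = \frac{1976440342807}{31152607244}$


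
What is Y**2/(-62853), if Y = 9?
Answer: -27/20951 ≈ -0.0012887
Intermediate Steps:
Y**2/(-62853) = 9**2/(-62853) = 81*(-1/62853) = -27/20951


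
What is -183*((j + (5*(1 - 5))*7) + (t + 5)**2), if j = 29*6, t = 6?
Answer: -28365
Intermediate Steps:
j = 174
-183*((j + (5*(1 - 5))*7) + (t + 5)**2) = -183*((174 + (5*(1 - 5))*7) + (6 + 5)**2) = -183*((174 + (5*(-4))*7) + 11**2) = -183*((174 - 20*7) + 121) = -183*((174 - 140) + 121) = -183*(34 + 121) = -183*155 = -28365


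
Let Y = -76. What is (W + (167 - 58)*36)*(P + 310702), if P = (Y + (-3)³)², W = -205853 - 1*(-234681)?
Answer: 10523577872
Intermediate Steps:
W = 28828 (W = -205853 + 234681 = 28828)
P = 10609 (P = (-76 + (-3)³)² = (-76 - 27)² = (-103)² = 10609)
(W + (167 - 58)*36)*(P + 310702) = (28828 + (167 - 58)*36)*(10609 + 310702) = (28828 + 109*36)*321311 = (28828 + 3924)*321311 = 32752*321311 = 10523577872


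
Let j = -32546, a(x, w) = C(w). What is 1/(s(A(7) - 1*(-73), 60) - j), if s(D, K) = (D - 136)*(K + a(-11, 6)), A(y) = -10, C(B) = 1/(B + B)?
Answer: 12/337919 ≈ 3.5511e-5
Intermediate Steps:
C(B) = 1/(2*B)
a(x, w) = 1/(2*w)
s(D, K) = (-136 + D)*(1/12 + K) (s(D, K) = (D - 136)*(K + (1/2)/6) = (-136 + D)*(K + (1/2)*(1/6)) = (-136 + D)*(K + 1/12) = (-136 + D)*(1/12 + K))
1/(s(A(7) - 1*(-73), 60) - j) = 1/((-34/3 - 136*60 + (-10 - 1*(-73))/12 + (-10 - 1*(-73))*60) - 1*(-32546)) = 1/((-34/3 - 8160 + (-10 + 73)/12 + (-10 + 73)*60) + 32546) = 1/((-34/3 - 8160 + (1/12)*63 + 63*60) + 32546) = 1/((-34/3 - 8160 + 21/4 + 3780) + 32546) = 1/(-52633/12 + 32546) = 1/(337919/12) = 12/337919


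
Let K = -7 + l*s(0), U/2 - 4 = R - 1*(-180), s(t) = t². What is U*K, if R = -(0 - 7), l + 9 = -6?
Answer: -2674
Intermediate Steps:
l = -15 (l = -9 - 6 = -15)
R = 7 (R = -1*(-7) = 7)
U = 382 (U = 8 + 2*(7 - 1*(-180)) = 8 + 2*(7 + 180) = 8 + 2*187 = 8 + 374 = 382)
K = -7 (K = -7 - 15*0² = -7 - 15*0 = -7 + 0 = -7)
U*K = 382*(-7) = -2674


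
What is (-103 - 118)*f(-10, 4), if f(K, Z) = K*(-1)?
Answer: -2210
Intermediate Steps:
f(K, Z) = -K
(-103 - 118)*f(-10, 4) = (-103 - 118)*(-1*(-10)) = -221*10 = -2210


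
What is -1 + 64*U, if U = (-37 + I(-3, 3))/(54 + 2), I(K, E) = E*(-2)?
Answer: -351/7 ≈ -50.143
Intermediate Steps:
I(K, E) = -2*E
U = -43/56 (U = (-37 - 2*3)/(54 + 2) = (-37 - 6)/56 = -43*1/56 = -43/56 ≈ -0.76786)
-1 + 64*U = -1 + 64*(-43/56) = -1 - 344/7 = -351/7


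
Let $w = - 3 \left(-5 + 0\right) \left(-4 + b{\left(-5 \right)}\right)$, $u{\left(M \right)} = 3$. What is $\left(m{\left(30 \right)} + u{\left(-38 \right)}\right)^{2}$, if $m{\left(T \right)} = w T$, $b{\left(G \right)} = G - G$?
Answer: $3229209$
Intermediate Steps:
$b{\left(G \right)} = 0$
$w = -60$ ($w = - 3 \left(-5 + 0\right) \left(-4 + 0\right) = - 3 \left(\left(-5\right) \left(-4\right)\right) = \left(-3\right) 20 = -60$)
$m{\left(T \right)} = - 60 T$
$\left(m{\left(30 \right)} + u{\left(-38 \right)}\right)^{2} = \left(\left(-60\right) 30 + 3\right)^{2} = \left(-1800 + 3\right)^{2} = \left(-1797\right)^{2} = 3229209$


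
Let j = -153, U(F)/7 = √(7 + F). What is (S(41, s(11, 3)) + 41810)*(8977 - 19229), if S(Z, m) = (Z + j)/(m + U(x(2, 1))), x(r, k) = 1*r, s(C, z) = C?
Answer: -428600238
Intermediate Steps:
x(r, k) = r
U(F) = 7*√(7 + F)
S(Z, m) = (-153 + Z)/(21 + m) (S(Z, m) = (Z - 153)/(m + 7*√(7 + 2)) = (-153 + Z)/(m + 7*√9) = (-153 + Z)/(m + 7*3) = (-153 + Z)/(m + 21) = (-153 + Z)/(21 + m))
(S(41, s(11, 3)) + 41810)*(8977 - 19229) = ((-153 + 41)/(21 + 11) + 41810)*(8977 - 19229) = (-112/32 + 41810)*(-10252) = ((1/32)*(-112) + 41810)*(-10252) = (-7/2 + 41810)*(-10252) = (83613/2)*(-10252) = -428600238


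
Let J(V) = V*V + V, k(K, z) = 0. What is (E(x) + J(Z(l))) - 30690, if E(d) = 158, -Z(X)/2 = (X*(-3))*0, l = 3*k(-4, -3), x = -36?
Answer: -30532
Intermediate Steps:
l = 0 (l = 3*0 = 0)
Z(X) = 0 (Z(X) = -2*X*(-3)*0 = -2*(-3*X)*0 = -2*0 = 0)
J(V) = V + V² (J(V) = V² + V = V + V²)
(E(x) + J(Z(l))) - 30690 = (158 + 0*(1 + 0)) - 30690 = (158 + 0*1) - 30690 = (158 + 0) - 30690 = 158 - 30690 = -30532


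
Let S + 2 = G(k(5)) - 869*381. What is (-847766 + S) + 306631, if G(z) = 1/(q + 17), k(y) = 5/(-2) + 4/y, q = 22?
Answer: -34016813/39 ≈ -8.7223e+5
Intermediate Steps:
k(y) = -5/2 + 4/y (k(y) = 5*(-½) + 4/y = -5/2 + 4/y)
G(z) = 1/39 (G(z) = 1/(22 + 17) = 1/39)
S = -12912548/39 (S = -2 + (1/39 - 869*381) = -2 + (1/39 - 331089) = -2 - 12912470/39 = -12912548/39 ≈ -3.3109e+5)
(-847766 + S) + 306631 = (-847766 - 12912548/39) + 306631 = -45975422/39 + 306631 = -34016813/39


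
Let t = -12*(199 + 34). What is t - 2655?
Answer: -5451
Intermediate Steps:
t = -2796 (t = -12*233 = -2796)
t - 2655 = -2796 - 2655 = -5451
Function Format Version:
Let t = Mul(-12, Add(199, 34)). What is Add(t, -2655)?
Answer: -5451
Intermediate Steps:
t = -2796 (t = Mul(-12, 233) = -2796)
Add(t, -2655) = Add(-2796, -2655) = -5451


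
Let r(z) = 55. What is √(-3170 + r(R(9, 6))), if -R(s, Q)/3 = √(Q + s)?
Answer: I*√3115 ≈ 55.812*I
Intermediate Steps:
R(s, Q) = -3*√(Q + s)
√(-3170 + r(R(9, 6))) = √(-3170 + 55) = √(-3115) = I*√3115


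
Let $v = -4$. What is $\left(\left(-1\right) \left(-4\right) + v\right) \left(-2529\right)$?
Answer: $0$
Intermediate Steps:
$\left(\left(-1\right) \left(-4\right) + v\right) \left(-2529\right) = \left(\left(-1\right) \left(-4\right) - 4\right) \left(-2529\right) = \left(4 - 4\right) \left(-2529\right) = 0 \left(-2529\right) = 0$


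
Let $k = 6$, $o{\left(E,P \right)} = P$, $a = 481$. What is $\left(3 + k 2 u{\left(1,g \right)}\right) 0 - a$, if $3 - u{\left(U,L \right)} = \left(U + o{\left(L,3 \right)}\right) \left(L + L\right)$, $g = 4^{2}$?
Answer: $-481$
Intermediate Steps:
$g = 16$
$u{\left(U,L \right)} = 3 - 2 L \left(3 + U\right)$ ($u{\left(U,L \right)} = 3 - \left(U + 3\right) \left(L + L\right) = 3 - \left(3 + U\right) 2 L = 3 - 2 L \left(3 + U\right)$)
$\left(3 + k 2 u{\left(1,g \right)}\right) 0 - a = \left(3 + 6 \cdot 2 \left(3 - 96 - 32 \cdot 1\right)\right) 0 - 481 = \left(3 + 12 \left(3 - 96 - 32\right)\right) 0 - 481 = \left(3 + 12 \left(-125\right)\right) 0 - 481 = \left(3 - 1500\right) 0 - 481 = \left(-1497\right) 0 - 481 = 0 - 481 = -481$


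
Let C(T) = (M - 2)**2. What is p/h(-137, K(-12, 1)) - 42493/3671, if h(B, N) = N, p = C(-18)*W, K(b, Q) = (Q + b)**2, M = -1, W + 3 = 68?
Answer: -2994118/444191 ≈ -6.7406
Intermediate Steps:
W = 65 (W = -3 + 68 = 65)
C(T) = 9 (C(T) = (-1 - 2)**2 = (-3)**2 = 9)
p = 585 (p = 9*65 = 585)
p/h(-137, K(-12, 1)) - 42493/3671 = 585/((1 - 12)**2) - 42493/3671 = 585/((-11)**2) - 42493*1/3671 = 585/121 - 42493/3671 = -2994118/444191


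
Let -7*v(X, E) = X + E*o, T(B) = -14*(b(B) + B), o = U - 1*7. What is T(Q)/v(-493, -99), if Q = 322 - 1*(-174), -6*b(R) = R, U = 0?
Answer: 3038/15 ≈ 202.53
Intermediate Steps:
b(R) = -R/6
Q = 496 (Q = 322 + 174 = 496)
o = -7 (o = 0 - 1*7 = 0 - 7 = -7)
T(B) = -35*B/3 (T(B) = -14*(-B/6 + B) = -35*B/3)
v(X, E) = E - X/7 (v(X, E) = -(X + E*(-7))/7 = -(X - 7*E)/7 = E - X/7)
T(Q)/v(-493, -99) = (-35/3*496)/(-99 - ⅐*(-493)) = -17360/(3*(-99 + 493/7)) = -17360/(3*(-200/7)) = -17360/3*(-7/200) = 3038/15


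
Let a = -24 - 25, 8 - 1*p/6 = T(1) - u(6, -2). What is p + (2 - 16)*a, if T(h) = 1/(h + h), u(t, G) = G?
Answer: 719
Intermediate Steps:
T(h) = 1/(2*h)
p = 33 (p = 48 - 6*((½)/1 - 1*(-2)) = 48 - 6*((½)*1 + 2) = 48 - 6*(½ + 2) = 48 - 6*5/2 = 48 - 15 = 33)
a = -49
p + (2 - 16)*a = 33 + (2 - 16)*(-49) = 33 - 14*(-49) = 33 + 686 = 719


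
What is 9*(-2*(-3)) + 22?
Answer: 76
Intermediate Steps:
9*(-2*(-3)) + 22 = 9*6 + 22 = 54 + 22 = 76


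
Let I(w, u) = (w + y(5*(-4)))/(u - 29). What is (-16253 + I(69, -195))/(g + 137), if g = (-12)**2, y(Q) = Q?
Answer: -520103/8992 ≈ -57.841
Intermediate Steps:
I(w, u) = (-20 + w)/(-29 + u) (I(w, u) = (w + 5*(-4))/(u - 29) = (w - 20)/(-29 + u) = (-20 + w)/(-29 + u))
g = 144
(-16253 + I(69, -195))/(g + 137) = (-16253 + (-20 + 69)/(-29 - 195))/(144 + 137) = (-16253 + 49/(-224))/281 = (-16253 - 1/224*49)*(1/281) = (-16253 - 7/32)*(1/281) = -520103/32*1/281 = -520103/8992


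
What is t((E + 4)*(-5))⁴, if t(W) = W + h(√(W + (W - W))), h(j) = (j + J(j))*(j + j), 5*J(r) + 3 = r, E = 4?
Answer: 8392827904/25 + 601829376*I*√10/25 ≈ 3.3571e+8 + 7.6126e+7*I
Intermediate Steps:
J(r) = -⅗ + r/5
h(j) = 2*j*(-⅗ + 6*j/5) (h(j) = (j + (-⅗ + j/5))*(j + j) = (-⅗ + 6*j/5)*(2*j) = 2*j*(-⅗ + 6*j/5))
t(W) = W + 6*√W*(-1 + 2*√W)/5 (t(W) = W + 6*√(W + (W - W))*(-1 + 2*√(W + (W - W)))/5 = W + 6*√(W + 0)*(-1 + 2*√(W + 0))/5 = W + 6*√W*(-1 + 2*√W)/5)
t((E + 4)*(-5))⁴ = (-6*I*√5*√(4 + 4)/5 + 17*((4 + 4)*(-5))/5)⁴ = (-6*2*I*√10/5 + 17*(8*(-5))/5)⁴ = (-12*I*√10/5 + (17/5)*(-40))⁴ = (-12*I*√10/5 - 136)⁴ = (-136 - 12*I*√10/5)⁴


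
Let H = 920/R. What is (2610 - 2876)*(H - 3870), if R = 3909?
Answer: 4023758060/3909 ≈ 1.0294e+6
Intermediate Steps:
H = 920/3909 ≈ 0.23535
(2610 - 2876)*(H - 3870) = (2610 - 2876)*(920/3909 - 3870) = -266*(-15126910/3909) = 4023758060/3909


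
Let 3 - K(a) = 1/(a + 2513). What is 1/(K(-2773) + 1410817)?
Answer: 260/366813201 ≈ 7.0881e-7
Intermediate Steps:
K(a) = 3 - 1/(2513 + a) (K(a) = 3 - 1/(a + 2513) = 3 - 1/(2513 + a))
1/(K(-2773) + 1410817) = 1/((7538 + 3*(-2773))/(2513 - 2773) + 1410817) = 1/((7538 - 8319)/(-260) + 1410817) = 1/(-1/260*(-781) + 1410817) = 1/(781/260 + 1410817) = 1/(366813201/260) = 260/366813201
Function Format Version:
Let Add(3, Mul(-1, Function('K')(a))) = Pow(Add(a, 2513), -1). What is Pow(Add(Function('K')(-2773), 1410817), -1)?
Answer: Rational(260, 366813201) ≈ 7.0881e-7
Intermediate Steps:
Function('K')(a) = Add(3, Mul(-1, Pow(Add(2513, a), -1))) (Function('K')(a) = Add(3, Mul(-1, Pow(Add(a, 2513), -1))) = Add(3, Mul(-1, Pow(Add(2513, a), -1))))
Pow(Add(Function('K')(-2773), 1410817), -1) = Pow(Add(Mul(Pow(Add(2513, -2773), -1), Add(7538, Mul(3, -2773))), 1410817), -1) = Pow(Add(Mul(Pow(-260, -1), Add(7538, -8319)), 1410817), -1) = Pow(Add(Mul(Rational(-1, 260), -781), 1410817), -1) = Pow(Add(Rational(781, 260), 1410817), -1) = Pow(Rational(366813201, 260), -1) = Rational(260, 366813201)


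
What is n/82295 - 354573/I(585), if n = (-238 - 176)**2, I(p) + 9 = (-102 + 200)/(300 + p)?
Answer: 25825281128307/647414765 ≈ 39890.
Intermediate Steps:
I(p) = -9 + 98/(300 + p) (I(p) = -9 + (-102 + 200)/(300 + p) = -9 + 98/(300 + p))
n = 171396 (n = (-414)**2 = 171396)
n/82295 - 354573/I(585) = 171396/82295 - 354573*(300 + 585)/(-2602 - 9*585) = 171396*(1/82295) - 354573*885/(-2602 - 5265) = 171396/82295 - 354573/((1/885)*(-7867)) = 171396/82295 - 354573/(-7867/885) = 171396/82295 - 354573*(-885/7867) = 171396/82295 + 313797105/7867 = 25825281128307/647414765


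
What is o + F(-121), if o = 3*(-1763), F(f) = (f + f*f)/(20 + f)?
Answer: -548709/101 ≈ -5432.8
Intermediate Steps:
F(f) = (f + f²)/(20 + f)
o = -5289
o + F(-121) = -5289 - 121*(1 - 121)/(20 - 121) = -5289 - 121*(-120)/(-101) = -5289 - 121*(-1/101)*(-120) = -5289 - 14520/101 = -548709/101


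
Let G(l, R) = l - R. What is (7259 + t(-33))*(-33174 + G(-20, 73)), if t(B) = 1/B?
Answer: -2656325594/11 ≈ -2.4148e+8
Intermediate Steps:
(7259 + t(-33))*(-33174 + G(-20, 73)) = (7259 + 1/(-33))*(-33174 + (-20 - 1*73)) = (7259 - 1/33)*(-33174 + (-20 - 73)) = 239546*(-33174 - 93)/33 = (239546/33)*(-33267) = -2656325594/11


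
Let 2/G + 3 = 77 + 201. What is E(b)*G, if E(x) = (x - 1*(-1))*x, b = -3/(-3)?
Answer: 4/275 ≈ 0.014545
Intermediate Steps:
G = 2/275 (G = 2/(-3 + (77 + 201)) = 2/(-3 + 278) = 2/275 ≈ 0.0072727)
b = 1 (b = -3*(-⅓) = 1)
E(x) = x*(1 + x) (E(x) = (x + 1)*x = (1 + x)*x = x*(1 + x))
E(b)*G = (1*(1 + 1))*(2/275) = (1*2)*(2/275) = 2*(2/275) = 4/275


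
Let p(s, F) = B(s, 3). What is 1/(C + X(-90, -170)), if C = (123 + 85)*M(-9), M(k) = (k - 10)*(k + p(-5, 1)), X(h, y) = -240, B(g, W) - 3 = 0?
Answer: 1/23472 ≈ 4.2604e-5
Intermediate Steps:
B(g, W) = 3 (B(g, W) = 3 + 0 = 3)
p(s, F) = 3
M(k) = (-10 + k)*(3 + k) (M(k) = (k - 10)*(k + 3) = (-10 + k)*(3 + k))
C = 23712 (C = (123 + 85)*(-30 + (-9)² - 7*(-9)) = 208*(-30 + 81 + 63) = 208*114 = 23712)
1/(C + X(-90, -170)) = 1/(23712 - 240) = 1/23472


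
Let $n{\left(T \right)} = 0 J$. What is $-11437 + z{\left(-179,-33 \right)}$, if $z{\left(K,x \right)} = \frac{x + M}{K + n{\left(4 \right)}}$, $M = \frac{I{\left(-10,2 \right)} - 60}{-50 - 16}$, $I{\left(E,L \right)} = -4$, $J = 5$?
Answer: $- \frac{67557302}{5907} \approx -11437.0$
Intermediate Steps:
$n{\left(T \right)} = 0$ ($n{\left(T \right)} = 0 \cdot 5 = 0$)
$M = \frac{32}{33}$ ($M = \frac{-4 - 60}{-50 - 16} = - \frac{64}{-66} = \left(-64\right) \left(- \frac{1}{66}\right) = \frac{32}{33} \approx 0.9697$)
$z{\left(K,x \right)} = \frac{\frac{32}{33} + x}{K}$ ($z{\left(K,x \right)} = \frac{x + \frac{32}{33}}{K + 0} = \frac{\frac{32}{33} + x}{K}$)
$-11437 + z{\left(-179,-33 \right)} = -11437 + \frac{\frac{32}{33} - 33}{-179} = -11437 - - \frac{1057}{5907} = -11437 + \frac{1057}{5907} = - \frac{67557302}{5907}$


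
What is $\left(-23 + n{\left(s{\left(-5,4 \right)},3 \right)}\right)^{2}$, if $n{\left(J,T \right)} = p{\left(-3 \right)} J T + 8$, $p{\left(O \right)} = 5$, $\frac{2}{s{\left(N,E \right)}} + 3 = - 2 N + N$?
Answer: $0$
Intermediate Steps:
$s{\left(N,E \right)} = \frac{2}{-3 - N}$ ($s{\left(N,E \right)} = \frac{2}{-3 + \left(- 2 N + N\right)} = \frac{2}{-3 - N}$)
$n{\left(J,T \right)} = 8 + 5 J T$ ($n{\left(J,T \right)} = 5 J T + 8 = 8 + 5 J T$)
$\left(-23 + n{\left(s{\left(-5,4 \right)},3 \right)}\right)^{2} = \left(-23 + \left(8 + 5 \left(- \frac{2}{3 - 5}\right) 3\right)\right)^{2} = \left(-23 + \left(8 + 5 \left(- \frac{2}{-2}\right) 3\right)\right)^{2} = \left(-23 + \left(8 + 5 \left(\left(-2\right) \left(- \frac{1}{2}\right)\right) 3\right)\right)^{2} = \left(-23 + \left(8 + 5 \cdot 1 \cdot 3\right)\right)^{2} = \left(-23 + \left(8 + 15\right)\right)^{2} = \left(-23 + 23\right)^{2} = 0^{2} = 0$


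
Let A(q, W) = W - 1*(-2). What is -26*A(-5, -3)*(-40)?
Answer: -1040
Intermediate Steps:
A(q, W) = 2 + W (A(q, W) = W + 2 = 2 + W)
-26*A(-5, -3)*(-40) = -26*(2 - 3)*(-40) = -26*(-1)*(-40) = 26*(-40) = -1040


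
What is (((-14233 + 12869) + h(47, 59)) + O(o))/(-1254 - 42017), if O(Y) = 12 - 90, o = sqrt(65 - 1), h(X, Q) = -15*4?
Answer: 1502/43271 ≈ 0.034711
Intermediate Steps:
h(X, Q) = -60
o = 8 (o = sqrt(64) = 8)
O(Y) = -78
(((-14233 + 12869) + h(47, 59)) + O(o))/(-1254 - 42017) = (((-14233 + 12869) - 60) - 78)/(-1254 - 42017) = ((-1364 - 60) - 78)/(-43271) = (-1424 - 78)*(-1/43271) = -1502*(-1/43271) = 1502/43271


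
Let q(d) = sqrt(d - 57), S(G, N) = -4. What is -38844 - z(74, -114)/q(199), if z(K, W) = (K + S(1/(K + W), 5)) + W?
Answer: -38844 + 22*sqrt(142)/71 ≈ -38840.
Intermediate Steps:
z(K, W) = -4 + K + W (z(K, W) = (K - 4) + W = (-4 + K) + W = -4 + K + W)
q(d) = sqrt(-57 + d)
-38844 - z(74, -114)/q(199) = -38844 - (-4 + 74 - 114)/(sqrt(-57 + 199)) = -38844 - (-44)/(sqrt(142)) = -38844 - (-44)*sqrt(142)/142 = -38844 - (-22)*sqrt(142)/71 = -38844 + 22*sqrt(142)/71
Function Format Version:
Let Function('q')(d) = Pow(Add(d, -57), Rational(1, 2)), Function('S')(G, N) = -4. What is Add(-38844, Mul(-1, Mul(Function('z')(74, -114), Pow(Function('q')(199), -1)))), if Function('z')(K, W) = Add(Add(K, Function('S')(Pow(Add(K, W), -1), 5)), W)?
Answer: Add(-38844, Mul(Rational(22, 71), Pow(142, Rational(1, 2)))) ≈ -38840.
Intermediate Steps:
Function('z')(K, W) = Add(-4, K, W) (Function('z')(K, W) = Add(Add(K, -4), W) = Add(Add(-4, K), W) = Add(-4, K, W))
Function('q')(d) = Pow(Add(-57, d), Rational(1, 2))
Add(-38844, Mul(-1, Mul(Function('z')(74, -114), Pow(Function('q')(199), -1)))) = Add(-38844, Mul(-1, Mul(Add(-4, 74, -114), Pow(Pow(Add(-57, 199), Rational(1, 2)), -1)))) = Add(-38844, Mul(-1, Mul(-44, Pow(Pow(142, Rational(1, 2)), -1)))) = Add(-38844, Mul(-1, Mul(-44, Mul(Rational(1, 142), Pow(142, Rational(1, 2)))))) = Add(-38844, Mul(-1, Mul(Rational(-22, 71), Pow(142, Rational(1, 2))))) = Add(-38844, Mul(Rational(22, 71), Pow(142, Rational(1, 2))))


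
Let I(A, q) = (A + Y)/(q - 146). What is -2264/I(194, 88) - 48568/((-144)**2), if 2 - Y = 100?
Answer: 3539353/2592 ≈ 1365.5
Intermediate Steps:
Y = -98 (Y = 2 - 1*100 = 2 - 100 = -98)
I(A, q) = (-98 + A)/(-146 + q) (I(A, q) = (A - 98)/(q - 146) = (-98 + A)/(-146 + q))
-2264/I(194, 88) - 48568/((-144)**2) = -2264*(-146 + 88)/(-98 + 194) - 48568/((-144)**2) = -2264/(96/(-58)) - 48568/20736 = -2264/((-1/58*96)) - 48568*1/20736 = -2264/(-48/29) - 6071/2592 = -2264*(-29/48) - 6071/2592 = 8207/6 - 6071/2592 = 3539353/2592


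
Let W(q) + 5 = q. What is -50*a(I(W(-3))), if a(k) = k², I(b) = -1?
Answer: -50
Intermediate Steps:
W(q) = -5 + q
-50*a(I(W(-3))) = -50*(-1)² = -50*1 = -50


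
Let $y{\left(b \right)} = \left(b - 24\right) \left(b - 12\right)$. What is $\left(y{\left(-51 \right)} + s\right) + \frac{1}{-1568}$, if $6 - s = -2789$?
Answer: $\frac{11791359}{1568} \approx 7520.0$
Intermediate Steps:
$s = 2795$ ($s = 6 - -2789 = 6 + 2789 = 2795$)
$y{\left(b \right)} = \left(-24 + b\right) \left(-12 + b\right)$
$\left(y{\left(-51 \right)} + s\right) + \frac{1}{-1568} = \left(\left(288 + \left(-51\right)^{2} - -1836\right) + 2795\right) + \frac{1}{-1568} = \left(\left(288 + 2601 + 1836\right) + 2795\right) - \frac{1}{1568} = \left(4725 + 2795\right) - \frac{1}{1568} = 7520 - \frac{1}{1568} = \frac{11791359}{1568}$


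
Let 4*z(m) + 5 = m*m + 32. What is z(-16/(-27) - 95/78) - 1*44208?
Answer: -87130018499/1971216 ≈ -44201.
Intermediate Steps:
z(m) = 27/4 + m²/4 (z(m) = -5/4 + (m*m + 32)/4 = -5/4 + (m² + 32)/4 = -5/4 + (32 + m²)/4 = -5/4 + (8 + m²/4) = 27/4 + m²/4)
z(-16/(-27) - 95/78) - 1*44208 = (27/4 + (-16/(-27) - 95/78)²/4) - 1*44208 = (27/4 + (-16*(-1/27) - 95*1/78)²/4) - 44208 = (27/4 + (16/27 - 95/78)²/4) - 44208 = (27/4 + (-439/702)²/4) - 44208 = (27/4 + (¼)*(192721/492804)) - 44208 = (27/4 + 192721/1971216) - 44208 = 13498429/1971216 - 44208 = -87130018499/1971216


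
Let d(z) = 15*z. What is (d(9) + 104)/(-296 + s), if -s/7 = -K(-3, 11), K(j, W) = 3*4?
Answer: -239/212 ≈ -1.1274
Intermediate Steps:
K(j, W) = 12
s = 84 (s = -(-7)*12 = -7*(-12) = 84)
(d(9) + 104)/(-296 + s) = (15*9 + 104)/(-296 + 84) = (135 + 104)/(-212) = 239*(-1/212) = -239/212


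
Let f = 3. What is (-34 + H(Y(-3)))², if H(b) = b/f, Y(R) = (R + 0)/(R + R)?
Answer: 41209/36 ≈ 1144.7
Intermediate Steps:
Y(R) = ½ (Y(R) = R/((2*R)) = R*(1/(2*R)) = ½)
H(b) = b/3
(-34 + H(Y(-3)))² = (-34 + (⅓)*(½))² = (-34 + ⅙)² = (-203/6)² = 41209/36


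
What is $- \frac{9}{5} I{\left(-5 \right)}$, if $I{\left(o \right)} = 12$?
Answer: $- \frac{108}{5} \approx -21.6$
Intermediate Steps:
$- \frac{9}{5} I{\left(-5 \right)} = - \frac{9}{5} \cdot 12 = \left(-9\right) \frac{1}{5} \cdot 12 = \left(- \frac{9}{5}\right) 12 = - \frac{108}{5}$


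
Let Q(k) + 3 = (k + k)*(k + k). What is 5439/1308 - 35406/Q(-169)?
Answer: 191681917/49809076 ≈ 3.8483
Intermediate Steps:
Q(k) = -3 + 4*k² (Q(k) = -3 + (k + k)*(k + k) = -3 + (2*k)*(2*k) = -3 + 4*k²)
5439/1308 - 35406/Q(-169) = 5439/1308 - 35406/(-3 + 4*(-169)²) = 5439*(1/1308) - 35406/(-3 + 4*28561) = 1813/436 - 35406/(-3 + 114244) = 1813/436 - 35406/114241 = 191681917/49809076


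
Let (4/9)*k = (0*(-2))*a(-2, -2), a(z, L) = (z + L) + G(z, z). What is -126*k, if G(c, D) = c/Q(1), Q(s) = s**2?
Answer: 0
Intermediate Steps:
G(c, D) = c (G(c, D) = c/(1**2) = c/1 = c*1 = c)
a(z, L) = L + 2*z (a(z, L) = (z + L) + z = (L + z) + z = L + 2*z)
k = 0 (k = 9*((0*(-2))*(-2 + 2*(-2)))/4 = 9*(0*(-2 - 4))/4 = 9*(0*(-6))/4 = (9/4)*0 = 0)
-126*k = -126*0 = 0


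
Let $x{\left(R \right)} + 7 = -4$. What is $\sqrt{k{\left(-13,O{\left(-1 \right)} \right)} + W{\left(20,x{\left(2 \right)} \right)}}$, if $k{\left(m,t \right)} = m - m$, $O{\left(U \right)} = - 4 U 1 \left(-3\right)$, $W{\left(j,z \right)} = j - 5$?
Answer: $\sqrt{15} \approx 3.873$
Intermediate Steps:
$x{\left(R \right)} = -11$ ($x{\left(R \right)} = -7 - 4 = -11$)
$W{\left(j,z \right)} = -5 + j$ ($W{\left(j,z \right)} = j - 5 = -5 + j$)
$O{\left(U \right)} = 12 U$ ($O{\left(U \right)} = - 4 U \left(-3\right) = 12 U$)
$k{\left(m,t \right)} = 0$
$\sqrt{k{\left(-13,O{\left(-1 \right)} \right)} + W{\left(20,x{\left(2 \right)} \right)}} = \sqrt{0 + \left(-5 + 20\right)} = \sqrt{0 + 15} = \sqrt{15}$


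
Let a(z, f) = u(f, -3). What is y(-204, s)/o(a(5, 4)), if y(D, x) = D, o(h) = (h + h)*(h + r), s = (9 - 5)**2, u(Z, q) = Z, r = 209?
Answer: -17/142 ≈ -0.11972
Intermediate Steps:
a(z, f) = f
s = 16 (s = 4**2 = 16)
o(h) = 2*h*(209 + h) (o(h) = (h + h)*(h + 209) = (2*h)*(209 + h) = 2*h*(209 + h))
y(-204, s)/o(a(5, 4)) = -204*1/(8*(209 + 4)) = -204/(2*4*213) = -204/1704 = -204*1/1704 = -17/142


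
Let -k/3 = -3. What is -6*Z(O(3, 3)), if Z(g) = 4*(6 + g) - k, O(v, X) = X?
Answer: -162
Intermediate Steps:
k = 9 (k = -3*(-3) = 9)
Z(g) = 15 + 4*g (Z(g) = 4*(6 + g) - 1*9 = (24 + 4*g) - 9 = 15 + 4*g)
-6*Z(O(3, 3)) = -6*(15 + 4*3) = -6*(15 + 12) = -6*27 = -162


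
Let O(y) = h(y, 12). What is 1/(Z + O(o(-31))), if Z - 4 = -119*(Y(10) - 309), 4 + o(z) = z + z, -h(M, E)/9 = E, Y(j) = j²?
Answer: 1/24767 ≈ 4.0376e-5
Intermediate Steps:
h(M, E) = -9*E
o(z) = -4 + 2*z (o(z) = -4 + (z + z) = -4 + 2*z)
O(y) = -108 (O(y) = -9*12 = -108)
Z = 24875 (Z = 4 - 119*(10² - 309) = 4 - 119*(100 - 309) = 4 - 119*(-209) = 4 + 24871 = 24875)
1/(Z + O(o(-31))) = 1/(24875 - 108) = 1/24767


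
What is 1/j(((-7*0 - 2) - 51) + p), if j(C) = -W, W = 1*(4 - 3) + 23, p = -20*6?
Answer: -1/24 ≈ -0.041667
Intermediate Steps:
p = -120
W = 24 (W = 1*1 + 23 = 1 + 23 = 24)
j(C) = -24 (j(C) = -1*24 = -24)
1/j(((-7*0 - 2) - 51) + p) = 1/(-24) = -1/24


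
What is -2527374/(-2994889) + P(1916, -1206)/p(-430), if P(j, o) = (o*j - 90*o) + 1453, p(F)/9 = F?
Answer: 6600642144347/11590220430 ≈ 569.50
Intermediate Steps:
p(F) = 9*F
P(j, o) = 1453 - 90*o + j*o (P(j, o) = (j*o - 90*o) + 1453 = (-90*o + j*o) + 1453 = 1453 - 90*o + j*o)
-2527374/(-2994889) + P(1916, -1206)/p(-430) = -2527374/(-2994889) + (1453 - 90*(-1206) + 1916*(-1206))/((9*(-430))) = -2527374*(-1/2994889) + (1453 + 108540 - 2310696)/(-3870) = 2527374/2994889 - 2200703*(-1/3870) = 2527374/2994889 + 2200703/3870 = 6600642144347/11590220430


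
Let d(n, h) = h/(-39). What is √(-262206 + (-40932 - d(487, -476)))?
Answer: I*√461091462/39 ≈ 550.59*I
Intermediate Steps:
d(n, h) = -h/39 (d(n, h) = h*(-1/39) = -h/39)
√(-262206 + (-40932 - d(487, -476))) = √(-262206 + (-40932 - (-1)*(-476)/39)) = √(-262206 + (-40932 - 1*476/39)) = √(-262206 + (-40932 - 476/39)) = √(-262206 - 1596824/39) = √(-11822858/39) = I*√461091462/39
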